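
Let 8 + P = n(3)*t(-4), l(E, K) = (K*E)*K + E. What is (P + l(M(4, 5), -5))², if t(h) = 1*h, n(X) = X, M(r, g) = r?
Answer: 7056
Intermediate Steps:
t(h) = h
l(E, K) = E + E*K² (l(E, K) = (E*K)*K + E = E*K² + E = E + E*K²)
P = -20 (P = -8 + 3*(-4) = -8 - 12 = -20)
(P + l(M(4, 5), -5))² = (-20 + 4*(1 + (-5)²))² = (-20 + 4*(1 + 25))² = (-20 + 4*26)² = (-20 + 104)² = 84² = 7056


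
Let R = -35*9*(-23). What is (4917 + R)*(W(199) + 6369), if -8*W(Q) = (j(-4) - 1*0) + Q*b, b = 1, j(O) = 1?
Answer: 77155728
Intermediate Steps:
R = 7245 (R = -315*(-23) = 7245)
W(Q) = -⅛ - Q/8 (W(Q) = -((1 - 1*0) + Q*1)/8 = -((1 + 0) + Q)/8 = -(1 + Q)/8 = -⅛ - Q/8)
(4917 + R)*(W(199) + 6369) = (4917 + 7245)*((-⅛ - ⅛*199) + 6369) = 12162*((-⅛ - 199/8) + 6369) = 12162*(-25 + 6369) = 12162*6344 = 77155728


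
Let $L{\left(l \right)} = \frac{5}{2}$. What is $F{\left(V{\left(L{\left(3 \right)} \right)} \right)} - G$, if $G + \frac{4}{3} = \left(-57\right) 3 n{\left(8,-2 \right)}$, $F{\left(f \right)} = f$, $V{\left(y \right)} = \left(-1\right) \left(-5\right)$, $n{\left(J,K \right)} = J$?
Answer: $\frac{4123}{3} \approx 1374.3$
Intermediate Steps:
$L{\left(l \right)} = \frac{5}{2}$ ($L{\left(l \right)} = 5 \cdot \frac{1}{2} = \frac{5}{2}$)
$V{\left(y \right)} = 5$
$G = - \frac{4108}{3}$ ($G = - \frac{4}{3} + \left(-57\right) 3 \cdot 8 = - \frac{4}{3} - 1368 = - \frac{4108}{3} \approx -1369.3$)
$F{\left(V{\left(L{\left(3 \right)} \right)} \right)} - G = 5 - - \frac{4108}{3} = 5 + \frac{4108}{3} = \frac{4123}{3}$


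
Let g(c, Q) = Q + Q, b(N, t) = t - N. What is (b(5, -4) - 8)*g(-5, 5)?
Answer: -170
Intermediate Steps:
g(c, Q) = 2*Q
(b(5, -4) - 8)*g(-5, 5) = ((-4 - 1*5) - 8)*(2*5) = ((-4 - 5) - 8)*10 = (-9 - 8)*10 = -17*10 = -170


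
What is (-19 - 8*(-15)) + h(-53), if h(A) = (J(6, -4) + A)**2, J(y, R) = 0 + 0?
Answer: 2910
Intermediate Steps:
J(y, R) = 0
h(A) = A**2 (h(A) = (0 + A)**2 = A**2)
(-19 - 8*(-15)) + h(-53) = (-19 - 8*(-15)) + (-53)**2 = (-19 + 120) + 2809 = 101 + 2809 = 2910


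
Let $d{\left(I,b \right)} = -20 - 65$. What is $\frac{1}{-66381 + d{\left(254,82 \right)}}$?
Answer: $- \frac{1}{66466} \approx -1.5045 \cdot 10^{-5}$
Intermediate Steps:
$d{\left(I,b \right)} = -85$
$\frac{1}{-66381 + d{\left(254,82 \right)}} = \frac{1}{-66381 - 85} = \frac{1}{-66466} = - \frac{1}{66466}$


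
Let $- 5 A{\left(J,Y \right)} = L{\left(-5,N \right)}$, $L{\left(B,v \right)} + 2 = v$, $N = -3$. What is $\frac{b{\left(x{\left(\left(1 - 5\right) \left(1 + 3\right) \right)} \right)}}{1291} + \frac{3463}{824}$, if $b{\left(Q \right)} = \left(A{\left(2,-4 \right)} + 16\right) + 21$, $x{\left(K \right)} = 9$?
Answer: $\frac{4502045}{1063784} \approx 4.2321$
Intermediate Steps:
$L{\left(B,v \right)} = -2 + v$
$A{\left(J,Y \right)} = 1$ ($A{\left(J,Y \right)} = - \frac{-2 - 3}{5} = \left(- \frac{1}{5}\right) \left(-5\right) = 1$)
$b{\left(Q \right)} = 38$ ($b{\left(Q \right)} = \left(1 + 16\right) + 21 = 17 + 21 = 38$)
$\frac{b{\left(x{\left(\left(1 - 5\right) \left(1 + 3\right) \right)} \right)}}{1291} + \frac{3463}{824} = \frac{38}{1291} + \frac{3463}{824} = \frac{4502045}{1063784}$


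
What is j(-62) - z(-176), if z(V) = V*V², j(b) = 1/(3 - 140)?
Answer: 746893311/137 ≈ 5.4518e+6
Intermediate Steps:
j(b) = -1/137 (j(b) = 1/(-137) = -1/137)
z(V) = V³
j(-62) - z(-176) = -1/137 - 1*(-176)³ = -1/137 - 1*(-5451776) = -1/137 + 5451776 = 746893311/137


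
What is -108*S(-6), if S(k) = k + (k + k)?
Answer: 1944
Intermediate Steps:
S(k) = 3*k (S(k) = k + 2*k = 3*k)
-108*S(-6) = -324*(-6) = -108*(-18) = 1944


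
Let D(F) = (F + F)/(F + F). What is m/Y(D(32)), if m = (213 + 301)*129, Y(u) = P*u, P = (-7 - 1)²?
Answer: 33153/32 ≈ 1036.0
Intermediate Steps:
P = 64 (P = (-8)² = 64)
D(F) = 1 (D(F) = (2*F)/((2*F)) = (2*F)*(1/(2*F)) = 1)
Y(u) = 64*u
m = 66306 (m = 514*129 = 66306)
m/Y(D(32)) = 66306/((64*1)) = 66306/64 = 66306*(1/64) = 33153/32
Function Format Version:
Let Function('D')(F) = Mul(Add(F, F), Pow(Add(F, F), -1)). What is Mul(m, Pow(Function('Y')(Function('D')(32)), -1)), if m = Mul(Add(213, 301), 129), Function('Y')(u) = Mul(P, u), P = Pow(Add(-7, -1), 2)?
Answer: Rational(33153, 32) ≈ 1036.0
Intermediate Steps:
P = 64 (P = Pow(-8, 2) = 64)
Function('D')(F) = 1 (Function('D')(F) = Mul(Mul(2, F), Pow(Mul(2, F), -1)) = Mul(Mul(2, F), Mul(Rational(1, 2), Pow(F, -1))) = 1)
Function('Y')(u) = Mul(64, u)
m = 66306 (m = Mul(514, 129) = 66306)
Mul(m, Pow(Function('Y')(Function('D')(32)), -1)) = Mul(66306, Pow(Mul(64, 1), -1)) = Mul(66306, Pow(64, -1)) = Mul(66306, Rational(1, 64)) = Rational(33153, 32)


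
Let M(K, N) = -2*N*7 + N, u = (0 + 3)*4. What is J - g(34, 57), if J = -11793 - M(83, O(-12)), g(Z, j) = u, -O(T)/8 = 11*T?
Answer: 1923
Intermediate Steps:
O(T) = -88*T
u = 12 (u = 3*4 = 12)
g(Z, j) = 12
M(K, N) = -13*N (M(K, N) = -14*N + N = -13*N)
J = 1935 (J = -11793 - (-13)*(-88*(-12)) = -11793 - (-13)*1056 = -11793 - 1*(-13728) = -11793 + 13728 = 1935)
J - g(34, 57) = 1935 - 1*12 = 1935 - 12 = 1923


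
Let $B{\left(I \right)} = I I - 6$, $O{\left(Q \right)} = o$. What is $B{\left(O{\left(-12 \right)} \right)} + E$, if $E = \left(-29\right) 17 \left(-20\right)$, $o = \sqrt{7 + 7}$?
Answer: $9868$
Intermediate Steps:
$o = \sqrt{14} \approx 3.7417$
$O{\left(Q \right)} = \sqrt{14}$
$B{\left(I \right)} = -6 + I^{2}$ ($B{\left(I \right)} = I^{2} - 6 = -6 + I^{2}$)
$E = 9860$ ($E = \left(-493\right) \left(-20\right) = 9860$)
$B{\left(O{\left(-12 \right)} \right)} + E = \left(-6 + \left(\sqrt{14}\right)^{2}\right) + 9860 = \left(-6 + 14\right) + 9860 = 8 + 9860 = 9868$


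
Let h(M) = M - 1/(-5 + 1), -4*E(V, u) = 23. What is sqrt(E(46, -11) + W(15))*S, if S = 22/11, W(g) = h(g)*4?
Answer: sqrt(221) ≈ 14.866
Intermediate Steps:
E(V, u) = -23/4 (E(V, u) = -1/4*23 = -23/4)
h(M) = 1/4 + M (h(M) = M - 1/(-4) = M - 1*(-1/4) = M + 1/4 = 1/4 + M)
W(g) = 1 + 4*g (W(g) = (1/4 + g)*4 = 1 + 4*g)
S = 2 (S = 22*(1/11) = 2)
sqrt(E(46, -11) + W(15))*S = sqrt(-23/4 + (1 + 4*15))*2 = sqrt(-23/4 + (1 + 60))*2 = sqrt(-23/4 + 61)*2 = sqrt(221/4)*2 = (sqrt(221)/2)*2 = sqrt(221)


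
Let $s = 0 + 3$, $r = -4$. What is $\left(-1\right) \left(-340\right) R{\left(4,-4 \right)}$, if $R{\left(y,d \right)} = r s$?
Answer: $-4080$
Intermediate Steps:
$s = 3$
$R{\left(y,d \right)} = -12$ ($R{\left(y,d \right)} = \left(-4\right) 3 = -12$)
$\left(-1\right) \left(-340\right) R{\left(4,-4 \right)} = \left(-1\right) \left(-340\right) \left(-12\right) = 340 \left(-12\right) = -4080$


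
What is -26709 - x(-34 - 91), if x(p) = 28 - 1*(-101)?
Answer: -26838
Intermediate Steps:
x(p) = 129 (x(p) = 28 + 101 = 129)
-26709 - x(-34 - 91) = -26709 - 1*129 = -26709 - 129 = -26838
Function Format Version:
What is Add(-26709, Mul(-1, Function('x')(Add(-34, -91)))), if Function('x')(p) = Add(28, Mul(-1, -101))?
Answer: -26838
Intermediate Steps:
Function('x')(p) = 129 (Function('x')(p) = Add(28, 101) = 129)
Add(-26709, Mul(-1, Function('x')(Add(-34, -91)))) = Add(-26709, Mul(-1, 129)) = Add(-26709, -129) = -26838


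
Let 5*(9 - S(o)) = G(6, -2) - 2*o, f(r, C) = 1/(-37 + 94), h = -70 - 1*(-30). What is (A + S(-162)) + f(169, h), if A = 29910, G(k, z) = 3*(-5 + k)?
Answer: 8508281/285 ≈ 29854.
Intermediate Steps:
G(k, z) = -15 + 3*k
h = -40 (h = -70 + 30 = -40)
f(r, C) = 1/57
S(o) = 42/5 + 2*o/5 (S(o) = 9 - ((-15 + 3*6) - 2*o)/5 = 9 - ((-15 + 18) - 2*o)/5 = 9 - (3 - 2*o)/5 = 9 + (-⅗ + 2*o/5) = 42/5 + 2*o/5)
(A + S(-162)) + f(169, h) = (29910 + (42/5 + (⅖)*(-162))) + 1/57 = (29910 + (42/5 - 324/5)) + 1/57 = (29910 - 282/5) + 1/57 = 149268/5 + 1/57 = 8508281/285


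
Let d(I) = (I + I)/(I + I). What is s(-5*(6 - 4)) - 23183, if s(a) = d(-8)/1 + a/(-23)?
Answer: -533176/23 ≈ -23182.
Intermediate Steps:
d(I) = 1 (d(I) = (2*I)/((2*I)) = (2*I)*(1/(2*I)) = 1)
s(a) = 1 - a/23 (s(a) = 1/1 + a/(-23) = 1*1 + a*(-1/23) = 1 - a/23)
s(-5*(6 - 4)) - 23183 = (1 - (-5)*(6 - 4)/23) - 23183 = (1 - (-5)*2/23) - 23183 = (1 - 1/23*(-10)) - 23183 = (1 + 10/23) - 23183 = 33/23 - 23183 = -533176/23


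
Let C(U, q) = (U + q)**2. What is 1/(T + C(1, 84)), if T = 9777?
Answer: 1/17002 ≈ 5.8817e-5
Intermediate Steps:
1/(T + C(1, 84)) = 1/(9777 + (1 + 84)**2) = 1/(9777 + 85**2) = 1/(9777 + 7225) = 1/17002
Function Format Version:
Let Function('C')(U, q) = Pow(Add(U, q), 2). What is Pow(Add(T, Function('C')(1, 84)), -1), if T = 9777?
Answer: Rational(1, 17002) ≈ 5.8817e-5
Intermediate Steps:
Pow(Add(T, Function('C')(1, 84)), -1) = Pow(Add(9777, Pow(Add(1, 84), 2)), -1) = Pow(Add(9777, Pow(85, 2)), -1) = Pow(Add(9777, 7225), -1) = Pow(17002, -1) = Rational(1, 17002)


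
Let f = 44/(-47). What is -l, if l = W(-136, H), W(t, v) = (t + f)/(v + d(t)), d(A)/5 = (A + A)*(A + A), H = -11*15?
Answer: 6436/17378485 ≈ 0.00037034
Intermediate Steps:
H = -165
f = -44/47 (f = 44*(-1/47) = -44/47 ≈ -0.93617)
d(A) = 20*A**2 (d(A) = 5*((A + A)*(A + A)) = 5*((2*A)*(2*A)) = 5*(4*A**2) = 20*A**2)
W(t, v) = (-44/47 + t)/(v + 20*t**2) (W(t, v) = (t - 44/47)/(v + 20*t**2) = (-44/47 + t)/(v + 20*t**2))
l = -6436/17378485 (l = (-44/47 - 136)/(-165 + 20*(-136)**2) = -6436/47/(-165 + 20*18496) = -6436/47/(-165 + 369920) = -6436/47/369755 = (1/369755)*(-6436/47) = -6436/17378485 ≈ -0.00037034)
-l = -1*(-6436/17378485) = 6436/17378485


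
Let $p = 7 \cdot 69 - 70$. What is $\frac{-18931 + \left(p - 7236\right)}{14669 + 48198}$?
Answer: $- \frac{25754}{62867} \approx -0.40966$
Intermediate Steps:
$p = 413$ ($p = 483 - 70 = 413$)
$\frac{-18931 + \left(p - 7236\right)}{14669 + 48198} = \frac{-18931 + \left(413 - 7236\right)}{14669 + 48198} = \frac{-18931 - 6823}{62867} = \left(-25754\right) \frac{1}{62867} = - \frac{25754}{62867}$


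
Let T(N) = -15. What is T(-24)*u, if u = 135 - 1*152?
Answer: 255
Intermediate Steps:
u = -17 (u = 135 - 152 = -17)
T(-24)*u = -15*(-17) = 255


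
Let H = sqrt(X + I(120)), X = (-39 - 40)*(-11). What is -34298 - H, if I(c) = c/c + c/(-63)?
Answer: -34298 - sqrt(382830)/21 ≈ -34327.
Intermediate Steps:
I(c) = 1 - c/63 (I(c) = 1 + c*(-1/63) = 1 - c/63)
X = 869 (X = -79*(-11) = 869)
H = sqrt(382830)/21 (H = sqrt(869 + (1 - 1/63*120)) = sqrt(869 + (1 - 40/21)) = sqrt(869 - 19/21) = sqrt(18230/21) = sqrt(382830)/21 ≈ 29.463)
-34298 - H = -34298 - sqrt(382830)/21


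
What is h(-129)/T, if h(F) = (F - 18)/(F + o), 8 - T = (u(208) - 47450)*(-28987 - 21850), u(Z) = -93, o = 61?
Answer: -147/164352156844 ≈ -8.9442e-10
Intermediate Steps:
T = -2416943483 (T = 8 - (-93 - 47450)*(-28987 - 21850) = 8 - (-47543)*(-50837) = 8 - 1*2416943491 = 8 - 2416943491 = -2416943483)
h(F) = (-18 + F)/(61 + F) (h(F) = (F - 18)/(F + 61) = (-18 + F)/(61 + F))
h(-129)/T = ((-18 - 129)/(61 - 129))/(-2416943483) = (-147/(-68))*(-1/2416943483) = -1/68*(-147)*(-1/2416943483) = (147/68)*(-1/2416943483) = -147/164352156844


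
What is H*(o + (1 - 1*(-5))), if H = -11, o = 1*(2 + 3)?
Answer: -121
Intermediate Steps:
o = 5 (o = 1*5 = 5)
H*(o + (1 - 1*(-5))) = -11*(5 + (1 - 1*(-5))) = -11*(5 + (1 + 5)) = -11*(5 + 6) = -11*11 = -121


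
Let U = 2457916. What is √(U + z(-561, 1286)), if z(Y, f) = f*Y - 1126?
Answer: 36*√1339 ≈ 1317.3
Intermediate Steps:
z(Y, f) = -1126 + Y*f (z(Y, f) = Y*f - 1126 = -1126 + Y*f)
√(U + z(-561, 1286)) = √(2457916 + (-1126 - 561*1286)) = √(2457916 + (-1126 - 721446)) = √(2457916 - 722572) = √1735344 = 36*√1339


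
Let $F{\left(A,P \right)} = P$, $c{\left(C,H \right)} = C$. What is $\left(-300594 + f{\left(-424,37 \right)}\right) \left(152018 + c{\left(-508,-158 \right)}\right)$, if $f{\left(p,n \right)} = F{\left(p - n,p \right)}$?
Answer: $-45607237180$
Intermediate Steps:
$f{\left(p,n \right)} = p$
$\left(-300594 + f{\left(-424,37 \right)}\right) \left(152018 + c{\left(-508,-158 \right)}\right) = \left(-300594 - 424\right) \left(152018 - 508\right) = \left(-301018\right) 151510 = -45607237180$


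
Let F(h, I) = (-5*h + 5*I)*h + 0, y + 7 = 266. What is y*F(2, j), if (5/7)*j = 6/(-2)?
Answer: -16058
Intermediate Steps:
j = -21/5 (j = 7*(6/(-2))/5 = 7*(6*(-1/2))/5 = (7/5)*(-3) = -21/5 ≈ -4.2000)
y = 259 (y = -7 + 266 = 259)
F(h, I) = h*(-5*h + 5*I) (F(h, I) = h*(-5*h + 5*I) + 0 = h*(-5*h + 5*I))
y*F(2, j) = 259*(5*2*(-21/5 - 1*2)) = 259*(5*2*(-21/5 - 2)) = 259*(5*2*(-31/5)) = 259*(-62) = -16058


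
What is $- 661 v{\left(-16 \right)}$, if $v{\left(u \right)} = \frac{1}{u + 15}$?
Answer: $661$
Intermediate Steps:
$v{\left(u \right)} = \frac{1}{15 + u}$
$- 661 v{\left(-16 \right)} = - \frac{661}{15 - 16} = - \frac{661}{-1} = \left(-661\right) \left(-1\right) = 661$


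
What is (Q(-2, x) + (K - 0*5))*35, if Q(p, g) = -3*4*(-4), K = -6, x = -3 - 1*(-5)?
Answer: 1470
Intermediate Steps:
x = 2 (x = -3 + 5 = 2)
Q(p, g) = 48 (Q(p, g) = -12*(-4) = 48)
(Q(-2, x) + (K - 0*5))*35 = (48 + (-6 - 0*5))*35 = (48 + (-6 - 1*0))*35 = (48 + (-6 + 0))*35 = (48 - 6)*35 = 42*35 = 1470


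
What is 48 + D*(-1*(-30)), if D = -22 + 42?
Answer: 648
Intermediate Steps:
D = 20
48 + D*(-1*(-30)) = 48 + 20*(-1*(-30)) = 48 + 20*30 = 48 + 600 = 648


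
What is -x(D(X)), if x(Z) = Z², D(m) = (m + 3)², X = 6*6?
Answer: -2313441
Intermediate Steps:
X = 36
D(m) = (3 + m)²
-x(D(X)) = -((3 + 36)²)² = -(39²)² = -1*1521² = -1*2313441 = -2313441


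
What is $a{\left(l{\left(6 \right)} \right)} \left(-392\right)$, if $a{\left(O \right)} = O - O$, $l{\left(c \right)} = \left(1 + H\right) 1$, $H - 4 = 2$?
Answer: $0$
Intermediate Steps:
$H = 6$ ($H = 4 + 2 = 6$)
$l{\left(c \right)} = 7$ ($l{\left(c \right)} = \left(1 + 6\right) 1 = 7 \cdot 1 = 7$)
$a{\left(O \right)} = 0$
$a{\left(l{\left(6 \right)} \right)} \left(-392\right) = 0 \left(-392\right) = 0$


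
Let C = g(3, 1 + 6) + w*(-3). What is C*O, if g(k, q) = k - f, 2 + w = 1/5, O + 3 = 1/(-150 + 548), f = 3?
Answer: -32211/1990 ≈ -16.186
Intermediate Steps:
O = -1193/398 (O = -3 + 1/(-150 + 548) = -3 + 1/398 = -1193/398 ≈ -2.9975)
w = -9/5 (w = -2 + 1/5 = -2 + ⅕ = -9/5 ≈ -1.8000)
g(k, q) = -3 + k (g(k, q) = k - 1*3 = k - 3 = -3 + k)
C = 27/5 (C = (-3 + 3) - 9/5*(-3) = 0 + 27/5 = 27/5 ≈ 5.4000)
C*O = (27/5)*(-1193/398) = -32211/1990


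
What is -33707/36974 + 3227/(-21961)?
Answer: -859554525/811986014 ≈ -1.0586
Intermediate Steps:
-33707/36974 + 3227/(-21961) = -33707*1/36974 + 3227*(-1/21961) = -33707/36974 - 3227/21961 = -859554525/811986014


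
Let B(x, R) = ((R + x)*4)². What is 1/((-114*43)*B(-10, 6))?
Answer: -1/1254912 ≈ -7.9687e-7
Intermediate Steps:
B(x, R) = (4*R + 4*x)²
1/((-114*43)*B(-10, 6)) = 1/((-114*43)*(16*(6 - 10)²)) = 1/(-78432*(-4)²) = 1/(-78432*16) = 1/(-4902*256) = 1/(-1254912) = -1/1254912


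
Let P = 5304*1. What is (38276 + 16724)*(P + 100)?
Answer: 297220000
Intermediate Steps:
P = 5304
(38276 + 16724)*(P + 100) = (38276 + 16724)*(5304 + 100) = 55000*5404 = 297220000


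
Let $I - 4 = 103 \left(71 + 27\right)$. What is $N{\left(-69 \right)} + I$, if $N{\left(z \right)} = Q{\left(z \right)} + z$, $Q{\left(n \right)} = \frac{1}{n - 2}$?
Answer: $\frac{712058}{71} \approx 10029.0$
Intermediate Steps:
$Q{\left(n \right)} = \frac{1}{-2 + n}$
$I = 10098$ ($I = 4 + 103 \left(71 + 27\right) = 4 + 103 \cdot 98 = 4 + 10094 = 10098$)
$N{\left(z \right)} = z + \frac{1}{-2 + z}$ ($N{\left(z \right)} = \frac{1}{-2 + z} + z = z + \frac{1}{-2 + z}$)
$N{\left(-69 \right)} + I = \frac{1 - 69 \left(-2 - 69\right)}{-2 - 69} + 10098 = \frac{1 - -4899}{-71} + 10098 = - \frac{1 + 4899}{71} + 10098 = \left(- \frac{1}{71}\right) 4900 + 10098 = - \frac{4900}{71} + 10098 = \frac{712058}{71}$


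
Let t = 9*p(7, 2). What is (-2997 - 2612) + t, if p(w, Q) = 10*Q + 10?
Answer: -5339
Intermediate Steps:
p(w, Q) = 10 + 10*Q
t = 270 (t = 9*(10 + 10*2) = 9*(10 + 20) = 9*30 = 270)
(-2997 - 2612) + t = (-2997 - 2612) + 270 = -5609 + 270 = -5339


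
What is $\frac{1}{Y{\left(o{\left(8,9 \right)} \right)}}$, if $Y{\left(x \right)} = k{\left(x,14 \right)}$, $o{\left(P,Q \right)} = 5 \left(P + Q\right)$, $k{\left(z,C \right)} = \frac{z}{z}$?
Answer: $1$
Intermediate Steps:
$k{\left(z,C \right)} = 1$
$o{\left(P,Q \right)} = 5 P + 5 Q$
$Y{\left(x \right)} = 1$
$\frac{1}{Y{\left(o{\left(8,9 \right)} \right)}} = 1^{-1} = 1$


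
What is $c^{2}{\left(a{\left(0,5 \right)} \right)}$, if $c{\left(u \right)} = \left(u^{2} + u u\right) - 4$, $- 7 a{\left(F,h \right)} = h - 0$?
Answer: $\frac{21316}{2401} \approx 8.878$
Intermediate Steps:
$a{\left(F,h \right)} = - \frac{h}{7}$ ($a{\left(F,h \right)} = - \frac{h - 0}{7} = - \frac{h + 0}{7} = - \frac{h}{7}$)
$c{\left(u \right)} = -4 + 2 u^{2}$ ($c{\left(u \right)} = \left(u^{2} + u^{2}\right) - 4 = 2 u^{2} - 4 = -4 + 2 u^{2}$)
$c^{2}{\left(a{\left(0,5 \right)} \right)} = \left(-4 + 2 \left(\left(- \frac{1}{7}\right) 5\right)^{2}\right)^{2} = \left(-4 + 2 \left(- \frac{5}{7}\right)^{2}\right)^{2} = \left(-4 + 2 \cdot \frac{25}{49}\right)^{2} = \left(-4 + \frac{50}{49}\right)^{2} = \left(- \frac{146}{49}\right)^{2} = \frac{21316}{2401}$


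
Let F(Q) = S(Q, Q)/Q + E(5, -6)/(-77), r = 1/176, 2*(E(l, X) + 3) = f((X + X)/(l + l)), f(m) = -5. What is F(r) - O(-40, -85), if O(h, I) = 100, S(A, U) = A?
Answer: -1385/14 ≈ -98.929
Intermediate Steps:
E(l, X) = -11/2 (E(l, X) = -3 + (1/2)*(-5) = -3 - 5/2 = -11/2)
r = 1/176 ≈ 0.0056818
F(Q) = 15/14 (F(Q) = Q/Q - 11/2/(-77) = 1 - 11/2*(-1/77) = 1 + 1/14 = 15/14)
F(r) - O(-40, -85) = 15/14 - 1*100 = 15/14 - 100 = -1385/14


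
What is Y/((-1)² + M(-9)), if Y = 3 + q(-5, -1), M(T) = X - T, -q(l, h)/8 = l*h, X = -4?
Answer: -37/6 ≈ -6.1667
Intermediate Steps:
q(l, h) = -8*h*l (q(l, h) = -8*l*h = -8*h*l)
M(T) = -4 - T
Y = -37 (Y = 3 - 8*(-1)*(-5) = 3 - 40 = -37)
Y/((-1)² + M(-9)) = -37/((-1)² + (-4 - 1*(-9))) = -37/(1 + (-4 + 9)) = -37/(1 + 5) = -37/6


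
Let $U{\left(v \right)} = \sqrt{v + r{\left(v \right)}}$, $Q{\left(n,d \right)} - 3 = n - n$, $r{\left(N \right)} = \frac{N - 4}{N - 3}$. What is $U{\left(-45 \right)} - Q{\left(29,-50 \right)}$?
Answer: $-3 + \frac{i \sqrt{6333}}{12} \approx -3.0 + 6.6317 i$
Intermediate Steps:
$r{\left(N \right)} = \frac{-4 + N}{-3 + N}$
$Q{\left(n,d \right)} = 3$ ($Q{\left(n,d \right)} = 3 + \left(n - n\right) = 3 + 0 = 3$)
$U{\left(v \right)} = \sqrt{v + \frac{-4 + v}{-3 + v}}$
$U{\left(-45 \right)} - Q{\left(29,-50 \right)} = \sqrt{\frac{-4 - 45 - 45 \left(-3 - 45\right)}{-3 - 45}} - 3 = \sqrt{\frac{-4 - 45 - -2160}{-48}} - 3 = \sqrt{- \frac{-4 - 45 + 2160}{48}} - 3 = \sqrt{\left(- \frac{1}{48}\right) 2111} - 3 = \sqrt{- \frac{2111}{48}} - 3 = \frac{i \sqrt{6333}}{12} - 3 = -3 + \frac{i \sqrt{6333}}{12}$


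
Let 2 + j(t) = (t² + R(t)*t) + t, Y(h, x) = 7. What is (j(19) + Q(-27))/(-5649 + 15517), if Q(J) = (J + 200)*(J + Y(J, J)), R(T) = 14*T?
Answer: 493/2467 ≈ 0.19984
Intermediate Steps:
Q(J) = (7 + J)*(200 + J) (Q(J) = (J + 200)*(J + 7) = (200 + J)*(7 + J) = (7 + J)*(200 + J))
j(t) = -2 + t + 15*t² (j(t) = -2 + ((t² + (14*t)*t) + t) = -2 + ((t² + 14*t²) + t) = -2 + (15*t² + t) = -2 + (t + 15*t²) = -2 + t + 15*t²)
(j(19) + Q(-27))/(-5649 + 15517) = ((-2 + 19 + 15*19²) + (1400 + (-27)² + 207*(-27)))/(-5649 + 15517) = ((-2 + 19 + 15*361) + (1400 + 729 - 5589))/9868 = ((-2 + 19 + 5415) - 3460)*(1/9868) = (5432 - 3460)*(1/9868) = 1972*(1/9868) = 493/2467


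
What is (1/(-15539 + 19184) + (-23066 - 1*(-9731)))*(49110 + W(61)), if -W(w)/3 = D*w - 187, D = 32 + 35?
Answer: -121223548556/243 ≈ -4.9886e+8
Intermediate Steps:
D = 67
W(w) = 561 - 201*w (W(w) = -3*(67*w - 187) = -3*(-187 + 67*w) = 561 - 201*w)
(1/(-15539 + 19184) + (-23066 - 1*(-9731)))*(49110 + W(61)) = (1/(-15539 + 19184) + (-23066 - 1*(-9731)))*(49110 + (561 - 201*61)) = (1/3645 + (-23066 + 9731))*(49110 + (561 - 12261)) = (1/3645 - 13335)*(49110 - 11700) = -48606074/3645*37410 = -121223548556/243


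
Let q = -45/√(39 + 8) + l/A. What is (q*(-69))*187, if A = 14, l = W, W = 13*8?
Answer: -670956/7 + 580635*√47/47 ≈ -11157.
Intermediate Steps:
W = 104
l = 104
q = 52/7 - 45*√47/47 (q = -45/√(39 + 8) + 104/14 = -45*√47/47 + 104*(1/14) = -45*√47/47 + 52/7 = 52/7 - 45*√47/47 ≈ 0.86465)
(q*(-69))*187 = ((52/7 - 45*√47/47)*(-69))*187 = (-3588/7 + 3105*√47/47)*187 = -670956/7 + 580635*√47/47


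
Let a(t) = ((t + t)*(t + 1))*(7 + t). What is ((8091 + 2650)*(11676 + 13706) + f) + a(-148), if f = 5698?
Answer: 266498568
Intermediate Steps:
a(t) = 2*t*(1 + t)*(7 + t) (a(t) = ((2*t)*(1 + t))*(7 + t) = (2*t*(1 + t))*(7 + t) = 2*t*(1 + t)*(7 + t))
((8091 + 2650)*(11676 + 13706) + f) + a(-148) = ((8091 + 2650)*(11676 + 13706) + 5698) + 2*(-148)*(7 + (-148)² + 8*(-148)) = (10741*25382 + 5698) + 2*(-148)*(7 + 21904 - 1184) = (272628062 + 5698) + 2*(-148)*20727 = 272633760 - 6135192 = 266498568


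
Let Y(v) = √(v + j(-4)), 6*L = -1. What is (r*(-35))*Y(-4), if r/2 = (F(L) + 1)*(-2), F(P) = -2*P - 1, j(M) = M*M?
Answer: 280*√3/3 ≈ 161.66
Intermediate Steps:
j(M) = M²
L = -⅙ (L = (⅙)*(-1) = -⅙ ≈ -0.16667)
F(P) = -1 - 2*P
Y(v) = √(16 + v) (Y(v) = √(v + (-4)²) = √(v + 16) = √(16 + v))
r = -4/3 (r = 2*(((-1 - 2*(-⅙)) + 1)*(-2)) = 2*(((-1 + ⅓) + 1)*(-2)) = 2*((-⅔ + 1)*(-2)) = 2*((⅓)*(-2)) = 2*(-⅔) = -4/3 ≈ -1.3333)
(r*(-35))*Y(-4) = (-4/3*(-35))*√(16 - 4) = 140*√12/3 = 140*(2*√3)/3 = 280*√3/3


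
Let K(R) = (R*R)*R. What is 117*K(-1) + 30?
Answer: -87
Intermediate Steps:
K(R) = R³ (K(R) = R²*R = R³)
117*K(-1) + 30 = 117*(-1)³ + 30 = 117*(-1) + 30 = -117 + 30 = -87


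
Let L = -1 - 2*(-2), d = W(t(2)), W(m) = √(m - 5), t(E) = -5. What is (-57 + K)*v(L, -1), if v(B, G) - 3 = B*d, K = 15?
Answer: -126 - 126*I*√10 ≈ -126.0 - 398.45*I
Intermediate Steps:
W(m) = √(-5 + m)
d = I*√10 (d = √(-5 - 5) = √(-10) = I*√10 ≈ 3.1623*I)
L = 3 (L = -1 + 4 = 3)
v(B, G) = 3 + I*B*√10 (v(B, G) = 3 + B*(I*√10) = 3 + I*B*√10)
(-57 + K)*v(L, -1) = (-57 + 15)*(3 + I*3*√10) = -42*(3 + 3*I*√10) = -126 - 126*I*√10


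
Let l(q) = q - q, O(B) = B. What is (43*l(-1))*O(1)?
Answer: 0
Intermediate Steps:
l(q) = 0
(43*l(-1))*O(1) = (43*0)*1 = 0*1 = 0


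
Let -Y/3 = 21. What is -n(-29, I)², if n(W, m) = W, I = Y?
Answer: -841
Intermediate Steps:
Y = -63 (Y = -3*21 = -63)
I = -63
-n(-29, I)² = -1*(-29)² = -1*841 = -841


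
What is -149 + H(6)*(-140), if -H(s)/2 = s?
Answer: 1531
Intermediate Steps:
H(s) = -2*s
-149 + H(6)*(-140) = -149 - 2*6*(-140) = -149 - 12*(-140) = -149 + 1680 = 1531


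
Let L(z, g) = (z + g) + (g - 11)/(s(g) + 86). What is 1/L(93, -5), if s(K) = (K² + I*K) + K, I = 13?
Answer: 41/3592 ≈ 0.011414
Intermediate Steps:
s(K) = K² + 14*K (s(K) = (K² + 13*K) + K = K² + 14*K)
L(z, g) = g + z + (-11 + g)/(86 + g*(14 + g)) (L(z, g) = (z + g) + (g - 11)/(g*(14 + g) + 86) = (g + z) + (-11 + g)/(86 + g*(14 + g)) = g + z + (-11 + g)/(86 + g*(14 + g)))
1/L(93, -5) = 1/((-11 + 86*93 + 87*(-5) + (-5)²*(14 - 5) - 5*93*(14 - 5))/(86 - 5*(14 - 5))) = 1/((-11 + 7998 - 435 + 25*9 - 5*93*9)/(86 - 5*9)) = 1/((-11 + 7998 - 435 + 225 - 4185)/(86 - 45)) = 1/(3592/41) = 41/3592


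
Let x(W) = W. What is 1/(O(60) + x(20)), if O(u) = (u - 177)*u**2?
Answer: -1/421180 ≈ -2.3743e-6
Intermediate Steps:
O(u) = u**2*(-177 + u) (O(u) = (-177 + u)*u**2 = u**2*(-177 + u))
1/(O(60) + x(20)) = 1/(60**2*(-177 + 60) + 20) = 1/(3600*(-117) + 20) = 1/(-421200 + 20) = 1/(-421180) = -1/421180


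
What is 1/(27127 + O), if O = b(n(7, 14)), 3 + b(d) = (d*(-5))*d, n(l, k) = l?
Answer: 1/26879 ≈ 3.7204e-5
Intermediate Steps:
b(d) = -3 - 5*d² (b(d) = -3 + (d*(-5))*d = -3 + (-5*d)*d = -3 - 5*d²)
O = -248 (O = -3 - 5*7² = -3 - 5*49 = -3 - 245 = -248)
1/(27127 + O) = 1/(27127 - 248) = 1/26879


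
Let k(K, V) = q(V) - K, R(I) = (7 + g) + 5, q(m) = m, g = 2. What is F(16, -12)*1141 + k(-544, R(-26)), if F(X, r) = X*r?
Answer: -218514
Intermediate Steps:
R(I) = 14 (R(I) = (7 + 2) + 5 = 9 + 5 = 14)
k(K, V) = V - K
F(16, -12)*1141 + k(-544, R(-26)) = (16*(-12))*1141 + (14 - 1*(-544)) = -192*1141 + (14 + 544) = -219072 + 558 = -218514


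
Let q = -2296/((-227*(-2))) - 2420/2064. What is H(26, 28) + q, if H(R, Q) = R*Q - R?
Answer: 81496961/117132 ≈ 695.77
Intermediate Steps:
H(R, Q) = -R + Q*R (H(R, Q) = Q*R - R = -R + Q*R)
q = -729703/117132 (q = -2296/454 - 2420*1/2064 = -2296*1/454 - 605/516 = -1148/227 - 605/516 = -729703/117132 ≈ -6.2298)
H(26, 28) + q = 26*(-1 + 28) - 729703/117132 = 26*27 - 729703/117132 = 702 - 729703/117132 = 81496961/117132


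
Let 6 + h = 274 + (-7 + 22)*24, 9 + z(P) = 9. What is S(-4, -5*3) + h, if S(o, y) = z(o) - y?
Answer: 643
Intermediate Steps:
z(P) = 0 (z(P) = -9 + 9 = 0)
S(o, y) = -y (S(o, y) = 0 - y = -y)
h = 628 (h = -6 + (274 + (-7 + 22)*24) = -6 + (274 + 15*24) = -6 + (274 + 360) = -6 + 634 = 628)
S(-4, -5*3) + h = -(-5)*3 + 628 = -1*(-15) + 628 = 15 + 628 = 643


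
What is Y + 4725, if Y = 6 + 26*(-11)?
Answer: 4445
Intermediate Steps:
Y = -280 (Y = 6 - 286 = -280)
Y + 4725 = -280 + 4725 = 4445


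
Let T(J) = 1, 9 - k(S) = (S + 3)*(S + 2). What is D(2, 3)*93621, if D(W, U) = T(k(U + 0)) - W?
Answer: -93621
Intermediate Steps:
k(S) = 9 - (2 + S)*(3 + S) (k(S) = 9 - (S + 3)*(S + 2) = 9 - (3 + S)*(2 + S) = 9 - (2 + S)*(3 + S))
D(W, U) = 1 - W
D(2, 3)*93621 = (1 - 1*2)*93621 = (1 - 2)*93621 = -1*93621 = -93621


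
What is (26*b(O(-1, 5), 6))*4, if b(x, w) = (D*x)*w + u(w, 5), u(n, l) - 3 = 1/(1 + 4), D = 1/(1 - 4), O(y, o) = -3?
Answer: 4784/5 ≈ 956.80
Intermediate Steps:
D = -⅓ (D = 1/(-3) = -⅓ ≈ -0.33333)
u(n, l) = 16/5 (u(n, l) = 3 + 1/(1 + 4) = 3 + 1/5 = 3 + ⅕ = 16/5)
b(x, w) = 16/5 - w*x/3 (b(x, w) = (-x/3)*w + 16/5 = -w*x/3 + 16/5 = 16/5 - w*x/3)
(26*b(O(-1, 5), 6))*4 = (26*(16/5 - ⅓*6*(-3)))*4 = (26*(16/5 + 6))*4 = (26*(46/5))*4 = (1196/5)*4 = 4784/5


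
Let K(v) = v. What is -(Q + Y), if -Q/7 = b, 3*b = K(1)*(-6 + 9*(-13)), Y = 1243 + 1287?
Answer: -2817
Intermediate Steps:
Y = 2530
b = -41 (b = (1*(-6 + 9*(-13)))/3 = (1*(-6 - 117))/3 = (1*(-123))/3 = (1/3)*(-123) = -41)
Q = 287 (Q = -7*(-41) = 287)
-(Q + Y) = -(287 + 2530) = -1*2817 = -2817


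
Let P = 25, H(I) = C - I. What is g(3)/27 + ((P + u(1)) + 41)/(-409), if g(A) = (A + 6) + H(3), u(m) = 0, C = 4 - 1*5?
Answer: 263/11043 ≈ 0.023816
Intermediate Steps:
C = -1 (C = 4 - 5 = -1)
H(I) = -1 - I
g(A) = 2 + A (g(A) = (A + 6) + (-1 - 1*3) = (6 + A) + (-1 - 3) = (6 + A) - 4 = 2 + A)
g(3)/27 + ((P + u(1)) + 41)/(-409) = (2 + 3)/27 + ((25 + 0) + 41)/(-409) = 5*(1/27) + (25 + 41)*(-1/409) = 5/27 + 66*(-1/409) = 5/27 - 66/409 = 263/11043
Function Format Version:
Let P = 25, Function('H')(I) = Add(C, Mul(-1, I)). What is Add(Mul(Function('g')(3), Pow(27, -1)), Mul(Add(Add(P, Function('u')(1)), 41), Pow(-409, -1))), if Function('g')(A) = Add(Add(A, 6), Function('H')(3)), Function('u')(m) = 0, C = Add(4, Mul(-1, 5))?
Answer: Rational(263, 11043) ≈ 0.023816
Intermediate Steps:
C = -1 (C = Add(4, -5) = -1)
Function('H')(I) = Add(-1, Mul(-1, I))
Function('g')(A) = Add(2, A) (Function('g')(A) = Add(Add(A, 6), Add(-1, Mul(-1, 3))) = Add(Add(6, A), Add(-1, -3)) = Add(Add(6, A), -4) = Add(2, A))
Add(Mul(Function('g')(3), Pow(27, -1)), Mul(Add(Add(P, Function('u')(1)), 41), Pow(-409, -1))) = Add(Mul(Add(2, 3), Pow(27, -1)), Mul(Add(Add(25, 0), 41), Pow(-409, -1))) = Add(Mul(5, Rational(1, 27)), Mul(Add(25, 41), Rational(-1, 409))) = Add(Rational(5, 27), Mul(66, Rational(-1, 409))) = Add(Rational(5, 27), Rational(-66, 409)) = Rational(263, 11043)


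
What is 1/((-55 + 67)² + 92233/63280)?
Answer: 63280/9204553 ≈ 0.0068749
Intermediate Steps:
1/((-55 + 67)² + 92233/63280) = 1/(12² + 92233*(1/63280)) = 1/(144 + 92233/63280) = 1/(9204553/63280) = 63280/9204553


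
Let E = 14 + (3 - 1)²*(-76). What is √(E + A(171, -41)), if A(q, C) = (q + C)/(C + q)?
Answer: 17*I ≈ 17.0*I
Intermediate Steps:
A(q, C) = 1 (A(q, C) = (C + q)/(C + q) = 1)
E = -290 (E = 14 + 2²*(-76) = 14 + 4*(-76) = 14 - 304 = -290)
√(E + A(171, -41)) = √(-290 + 1) = √(-289) = 17*I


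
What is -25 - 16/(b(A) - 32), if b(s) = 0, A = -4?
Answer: -49/2 ≈ -24.500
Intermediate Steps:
-25 - 16/(b(A) - 32) = -25 - 16/(0 - 32) = -25 - 16/(-32) = -25 - 16*(-1/32) = -25 + 1/2 = -49/2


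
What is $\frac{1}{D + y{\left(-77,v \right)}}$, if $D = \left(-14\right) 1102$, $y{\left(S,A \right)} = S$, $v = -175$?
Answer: $- \frac{1}{15505} \approx -6.4495 \cdot 10^{-5}$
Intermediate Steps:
$D = -15428$
$\frac{1}{D + y{\left(-77,v \right)}} = \frac{1}{-15428 - 77} = \frac{1}{-15505} = - \frac{1}{15505}$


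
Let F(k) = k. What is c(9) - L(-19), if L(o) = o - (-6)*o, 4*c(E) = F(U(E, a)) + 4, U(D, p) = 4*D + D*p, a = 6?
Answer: 313/2 ≈ 156.50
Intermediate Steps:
c(E) = 1 + 5*E/2 (c(E) = (E*(4 + 6) + 4)/4 = (E*10 + 4)/4 = (10*E + 4)/4 = (4 + 10*E)/4 = 1 + 5*E/2)
L(o) = 7*o (L(o) = o + 6*o = 7*o)
c(9) - L(-19) = (1 + (5/2)*9) - 7*(-19) = (1 + 45/2) - 1*(-133) = 47/2 + 133 = 313/2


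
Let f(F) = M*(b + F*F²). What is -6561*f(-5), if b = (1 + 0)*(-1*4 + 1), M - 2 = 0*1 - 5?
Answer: -2519424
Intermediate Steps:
M = -3 (M = 2 + (0*1 - 5) = 2 + (0 - 5) = 2 - 5 = -3)
b = -3 (b = 1*(-4 + 1) = 1*(-3) = -3)
f(F) = 9 - 3*F³ (f(F) = -3*(-3 + F*F²) = -3*(-3 + F³) = 9 - 3*F³)
-6561*f(-5) = -6561*(9 - 3*(-5)³) = -6561*(9 - 3*(-125)) = -6561*(9 + 375) = -6561*384 = -2519424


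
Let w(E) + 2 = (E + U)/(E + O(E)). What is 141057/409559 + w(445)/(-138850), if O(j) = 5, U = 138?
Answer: 8813723832703/25590270217500 ≈ 0.34442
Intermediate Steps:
w(E) = -2 + (138 + E)/(5 + E) (w(E) = -2 + (E + 138)/(E + 5) = -2 + (138 + E)/(5 + E))
141057/409559 + w(445)/(-138850) = 141057/409559 + ((128 - 1*445)/(5 + 445))/(-138850) = 141057*(1/409559) + ((128 - 445)/450)*(-1/138850) = 141057/409559 + ((1/450)*(-317))*(-1/138850) = 141057/409559 - 317/450*(-1/138850) = 141057/409559 + 317/62482500 = 8813723832703/25590270217500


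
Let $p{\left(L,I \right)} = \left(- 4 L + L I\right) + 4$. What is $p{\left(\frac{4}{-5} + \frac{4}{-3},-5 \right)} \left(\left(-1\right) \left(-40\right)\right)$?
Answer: $928$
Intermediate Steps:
$p{\left(L,I \right)} = 4 - 4 L + I L$ ($p{\left(L,I \right)} = \left(- 4 L + I L\right) + 4 = 4 - 4 L + I L$)
$p{\left(\frac{4}{-5} + \frac{4}{-3},-5 \right)} \left(\left(-1\right) \left(-40\right)\right) = \left(4 - 4 \left(\frac{4}{-5} + \frac{4}{-3}\right) - 5 \left(\frac{4}{-5} + \frac{4}{-3}\right)\right) \left(\left(-1\right) \left(-40\right)\right) = \left(4 - 4 \left(4 \left(- \frac{1}{5}\right) + 4 \left(- \frac{1}{3}\right)\right) - 5 \left(4 \left(- \frac{1}{5}\right) + 4 \left(- \frac{1}{3}\right)\right)\right) 40 = \left(4 - 4 \left(- \frac{4}{5} - \frac{4}{3}\right) - 5 \left(- \frac{4}{5} - \frac{4}{3}\right)\right) 40 = \left(4 - - \frac{128}{15} - - \frac{32}{3}\right) 40 = \left(4 + \frac{128}{15} + \frac{32}{3}\right) 40 = \frac{116}{5} \cdot 40 = 928$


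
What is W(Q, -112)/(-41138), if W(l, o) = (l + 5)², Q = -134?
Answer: -16641/41138 ≈ -0.40452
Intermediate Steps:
W(l, o) = (5 + l)²
W(Q, -112)/(-41138) = (5 - 134)²/(-41138) = (-129)²*(-1/41138) = 16641*(-1/41138) = -16641/41138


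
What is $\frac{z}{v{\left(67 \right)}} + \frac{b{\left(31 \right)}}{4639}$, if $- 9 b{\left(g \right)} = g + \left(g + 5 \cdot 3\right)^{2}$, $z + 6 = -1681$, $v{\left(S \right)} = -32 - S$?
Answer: $\frac{2600792}{153087} \approx 16.989$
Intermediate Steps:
$z = -1687$ ($z = -6 - 1681 = -1687$)
$b{\left(g \right)} = - \frac{g}{9} - \frac{\left(15 + g\right)^{2}}{9}$ ($b{\left(g \right)} = - \frac{g + \left(g + 5 \cdot 3\right)^{2}}{9} = - \frac{g + \left(g + 15\right)^{2}}{9} = - \frac{g + \left(15 + g\right)^{2}}{9} = - \frac{g}{9} - \frac{\left(15 + g\right)^{2}}{9}$)
$\frac{z}{v{\left(67 \right)}} + \frac{b{\left(31 \right)}}{4639} = - \frac{1687}{-32 - 67} + \frac{\left(- \frac{1}{9}\right) 31 - \frac{\left(15 + 31\right)^{2}}{9}}{4639} = - \frac{1687}{-32 - 67} + \left(- \frac{31}{9} - \frac{46^{2}}{9}\right) \frac{1}{4639} = - \frac{1687}{-99} + \left(- \frac{31}{9} - \frac{2116}{9}\right) \frac{1}{4639} = \left(-1687\right) \left(- \frac{1}{99}\right) + \left(- \frac{31}{9} - \frac{2116}{9}\right) \frac{1}{4639} = \frac{1687}{99} - \frac{2147}{41751} = \frac{2600792}{153087}$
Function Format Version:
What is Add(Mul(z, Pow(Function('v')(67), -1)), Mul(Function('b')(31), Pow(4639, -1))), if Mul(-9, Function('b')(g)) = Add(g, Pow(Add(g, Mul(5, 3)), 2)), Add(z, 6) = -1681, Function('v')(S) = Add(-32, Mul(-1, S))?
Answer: Rational(2600792, 153087) ≈ 16.989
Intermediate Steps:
z = -1687 (z = Add(-6, -1681) = -1687)
Function('b')(g) = Add(Mul(Rational(-1, 9), g), Mul(Rational(-1, 9), Pow(Add(15, g), 2))) (Function('b')(g) = Mul(Rational(-1, 9), Add(g, Pow(Add(g, Mul(5, 3)), 2))) = Mul(Rational(-1, 9), Add(g, Pow(Add(g, 15), 2))) = Mul(Rational(-1, 9), Add(g, Pow(Add(15, g), 2))) = Add(Mul(Rational(-1, 9), g), Mul(Rational(-1, 9), Pow(Add(15, g), 2))))
Add(Mul(z, Pow(Function('v')(67), -1)), Mul(Function('b')(31), Pow(4639, -1))) = Add(Mul(-1687, Pow(Add(-32, Mul(-1, 67)), -1)), Mul(Add(Mul(Rational(-1, 9), 31), Mul(Rational(-1, 9), Pow(Add(15, 31), 2))), Pow(4639, -1))) = Add(Mul(-1687, Pow(Add(-32, -67), -1)), Mul(Add(Rational(-31, 9), Mul(Rational(-1, 9), Pow(46, 2))), Rational(1, 4639))) = Add(Mul(-1687, Pow(-99, -1)), Mul(Add(Rational(-31, 9), Mul(Rational(-1, 9), 2116)), Rational(1, 4639))) = Add(Mul(-1687, Rational(-1, 99)), Mul(Add(Rational(-31, 9), Rational(-2116, 9)), Rational(1, 4639))) = Add(Rational(1687, 99), Mul(Rational(-2147, 9), Rational(1, 4639))) = Add(Rational(1687, 99), Rational(-2147, 41751)) = Rational(2600792, 153087)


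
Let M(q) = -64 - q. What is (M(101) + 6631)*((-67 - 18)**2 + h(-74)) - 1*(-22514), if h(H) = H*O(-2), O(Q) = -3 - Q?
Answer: 47217848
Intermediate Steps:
h(H) = -H (h(H) = H*(-3 - 1*(-2)) = H*(-3 + 2) = H*(-1) = -H)
(M(101) + 6631)*((-67 - 18)**2 + h(-74)) - 1*(-22514) = ((-64 - 1*101) + 6631)*((-67 - 18)**2 - 1*(-74)) - 1*(-22514) = ((-64 - 101) + 6631)*((-85)**2 + 74) + 22514 = (-165 + 6631)*(7225 + 74) + 22514 = 6466*7299 + 22514 = 47195334 + 22514 = 47217848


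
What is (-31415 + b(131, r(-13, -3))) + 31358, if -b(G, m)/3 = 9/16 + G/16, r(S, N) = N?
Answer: -333/4 ≈ -83.250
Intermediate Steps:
b(G, m) = -27/16 - 3*G/16 (b(G, m) = -3*(9/16 + G/16) = -27/16 - 3*G/16)
(-31415 + b(131, r(-13, -3))) + 31358 = (-31415 + (-27/16 - 3/16*131)) + 31358 = (-31415 + (-27/16 - 393/16)) + 31358 = (-31415 - 105/4) + 31358 = -125765/4 + 31358 = -333/4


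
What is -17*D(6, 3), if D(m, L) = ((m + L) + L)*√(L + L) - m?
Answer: 102 - 204*√6 ≈ -397.70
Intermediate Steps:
D(m, L) = -m + √2*√L*(m + 2*L) (D(m, L) = ((L + m) + L)*√(2*L) - m = (m + 2*L)*(√2*√L) - m = √2*√L*(m + 2*L) - m = -m + √2*√L*(m + 2*L))
-17*D(6, 3) = -17*(-1*6 + 2*√2*3^(3/2) + 6*√2*√3) = -17*(-6 + 2*√2*(3*√3) + 6*√6) = -17*(-6 + 6*√6 + 6*√6) = -17*(-6 + 12*√6) = 102 - 204*√6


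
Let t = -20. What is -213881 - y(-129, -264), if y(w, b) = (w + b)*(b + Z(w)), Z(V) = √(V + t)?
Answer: -317633 + 393*I*√149 ≈ -3.1763e+5 + 4797.2*I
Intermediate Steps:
Z(V) = √(-20 + V) (Z(V) = √(V - 20) = √(-20 + V))
y(w, b) = (b + w)*(b + √(-20 + w)) (y(w, b) = (w + b)*(b + √(-20 + w)) = (b + w)*(b + √(-20 + w)))
-213881 - y(-129, -264) = -213881 - ((-264)² - 264*(-129) - 264*√(-20 - 129) - 129*√(-20 - 129)) = -213881 - (69696 + 34056 - 264*I*√149 - 129*I*√149) = -213881 - (103752 - 393*I*√149) = -213881 + (-103752 + 393*I*√149) = -317633 + 393*I*√149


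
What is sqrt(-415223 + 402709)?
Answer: I*sqrt(12514) ≈ 111.87*I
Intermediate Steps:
sqrt(-415223 + 402709) = sqrt(-12514) = I*sqrt(12514)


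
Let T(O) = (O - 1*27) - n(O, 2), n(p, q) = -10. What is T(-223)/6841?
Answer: -240/6841 ≈ -0.035083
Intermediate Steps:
T(O) = -17 + O (T(O) = (O - 1*27) - 1*(-10) = (O - 27) + 10 = (-27 + O) + 10 = -17 + O)
T(-223)/6841 = (-17 - 223)/6841 = -240*1/6841 = -240/6841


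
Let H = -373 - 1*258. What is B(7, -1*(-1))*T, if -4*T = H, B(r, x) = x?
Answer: 631/4 ≈ 157.75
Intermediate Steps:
H = -631 (H = -373 - 258 = -631)
T = 631/4 (T = -¼*(-631) = 631/4 ≈ 157.75)
B(7, -1*(-1))*T = -1*(-1)*(631/4) = 1*(631/4) = 631/4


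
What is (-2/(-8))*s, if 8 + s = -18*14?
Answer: -65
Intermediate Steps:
s = -260 (s = -8 - 18*14 = -8 - 252 = -260)
(-2/(-8))*s = -2/(-8)*(-260) = -2*(-⅛)*(-260) = (¼)*(-260) = -65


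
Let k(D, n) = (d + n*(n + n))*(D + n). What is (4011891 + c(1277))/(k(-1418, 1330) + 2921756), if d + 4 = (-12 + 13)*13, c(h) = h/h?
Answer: -1002973/77101359 ≈ -0.013009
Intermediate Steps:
c(h) = 1
d = 9 (d = -4 + (-12 + 13)*13 = -4 + 1*13 = -4 + 13 = 9)
k(D, n) = (9 + 2*n²)*(D + n) (k(D, n) = (9 + n*(n + n))*(D + n) = (9 + n*(2*n))*(D + n) = (9 + 2*n²)*(D + n))
(4011891 + c(1277))/(k(-1418, 1330) + 2921756) = (4011891 + 1)/((2*1330³ + 9*(-1418) + 9*1330 + 2*(-1418)*1330²) + 2921756) = 4011892/((2*2352637000 - 12762 + 11970 + 2*(-1418)*1768900) + 2921756) = 4011892/((4705274000 - 12762 + 11970 - 5016600400) + 2921756) = 4011892/(-311327192 + 2921756) = 4011892/(-308405436) = 4011892*(-1/308405436) = -1002973/77101359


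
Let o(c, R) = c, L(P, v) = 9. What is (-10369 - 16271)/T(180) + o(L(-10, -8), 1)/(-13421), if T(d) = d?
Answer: -1986317/13421 ≈ -148.00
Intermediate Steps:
(-10369 - 16271)/T(180) + o(L(-10, -8), 1)/(-13421) = (-10369 - 16271)/180 + 9/(-13421) = -26640*1/180 + 9*(-1/13421) = -148 - 9/13421 = -1986317/13421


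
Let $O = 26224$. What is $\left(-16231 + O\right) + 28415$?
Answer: $38408$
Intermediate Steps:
$\left(-16231 + O\right) + 28415 = \left(-16231 + 26224\right) + 28415 = 9993 + 28415 = 38408$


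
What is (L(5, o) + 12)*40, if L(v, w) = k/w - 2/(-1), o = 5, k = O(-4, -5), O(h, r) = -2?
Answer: 544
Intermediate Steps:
k = -2
L(v, w) = 2 - 2/w (L(v, w) = -2/w - 2/(-1) = -2/w - 2*(-1) = -2/w + 2 = 2 - 2/w)
(L(5, o) + 12)*40 = ((2 - 2/5) + 12)*40 = ((2 - 2*⅕) + 12)*40 = ((2 - ⅖) + 12)*40 = (8/5 + 12)*40 = (68/5)*40 = 544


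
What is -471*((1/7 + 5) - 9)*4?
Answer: 50868/7 ≈ 7266.9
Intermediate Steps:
-471*((1/7 + 5) - 9)*4 = -471*(36/7 - 9)*4 = -(-12717)*4/7 = -471*(-108/7) = 50868/7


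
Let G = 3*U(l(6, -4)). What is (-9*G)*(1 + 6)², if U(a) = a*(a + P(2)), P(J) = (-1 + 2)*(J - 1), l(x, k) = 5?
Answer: -39690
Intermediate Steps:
P(J) = -1 + J (P(J) = 1*(-1 + J) = -1 + J)
U(a) = a*(1 + a) (U(a) = a*(a + (-1 + 2)) = a*(a + 1) = a*(1 + a))
G = 90 (G = 3*(5*(1 + 5)) = 3*(5*6) = 3*30 = 90)
(-9*G)*(1 + 6)² = (-9*90)*(1 + 6)² = -810*7² = -810*49 = -39690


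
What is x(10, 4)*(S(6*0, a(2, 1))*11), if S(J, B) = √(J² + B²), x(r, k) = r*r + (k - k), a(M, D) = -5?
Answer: 5500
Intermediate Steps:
x(r, k) = r² (x(r, k) = r² + 0 = r²)
S(J, B) = √(B² + J²)
x(10, 4)*(S(6*0, a(2, 1))*11) = 10²*(√((-5)² + (6*0)²)*11) = 100*(√(25 + 0²)*11) = 100*(√(25 + 0)*11) = 100*(√25*11) = 100*(5*11) = 100*55 = 5500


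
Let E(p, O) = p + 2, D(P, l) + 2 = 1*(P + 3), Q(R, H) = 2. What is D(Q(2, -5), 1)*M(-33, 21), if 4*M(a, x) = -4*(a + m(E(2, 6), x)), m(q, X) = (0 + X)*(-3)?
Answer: 288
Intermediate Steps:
D(P, l) = 1 + P (D(P, l) = -2 + 1*(P + 3) = -2 + 1*(3 + P) = -2 + (3 + P) = 1 + P)
E(p, O) = 2 + p
m(q, X) = -3*X (m(q, X) = X*(-3) = -3*X)
M(a, x) = -a + 3*x (M(a, x) = (-4*(a - 3*x))/4 = (-4*a + 12*x)/4 = -a + 3*x)
D(Q(2, -5), 1)*M(-33, 21) = (1 + 2)*(-1*(-33) + 3*21) = 3*(33 + 63) = 3*96 = 288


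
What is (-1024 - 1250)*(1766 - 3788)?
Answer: 4598028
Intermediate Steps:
(-1024 - 1250)*(1766 - 3788) = -2274*(-2022) = 4598028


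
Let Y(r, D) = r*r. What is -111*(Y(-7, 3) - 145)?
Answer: 10656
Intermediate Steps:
Y(r, D) = r**2
-111*(Y(-7, 3) - 145) = -111*((-7)**2 - 145) = -111*(49 - 145) = -111*(-96) = 10656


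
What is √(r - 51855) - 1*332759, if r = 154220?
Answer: -332759 + √102365 ≈ -3.3244e+5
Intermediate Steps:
√(r - 51855) - 1*332759 = √(154220 - 51855) - 1*332759 = √102365 - 332759 = -332759 + √102365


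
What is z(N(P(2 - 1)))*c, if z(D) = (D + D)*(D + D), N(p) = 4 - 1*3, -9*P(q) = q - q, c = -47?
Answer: -188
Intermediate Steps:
P(q) = 0 (P(q) = -(q - q)/9 = -⅑*0 = 0)
N(p) = 1 (N(p) = 4 - 3 = 1)
z(D) = 4*D² (z(D) = (2*D)*(2*D) = 4*D²)
z(N(P(2 - 1)))*c = (4*1²)*(-47) = (4*1)*(-47) = 4*(-47) = -188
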